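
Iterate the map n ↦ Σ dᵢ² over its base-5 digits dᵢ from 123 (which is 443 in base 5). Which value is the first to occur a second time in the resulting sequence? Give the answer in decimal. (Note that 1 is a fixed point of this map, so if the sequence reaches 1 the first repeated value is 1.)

123 = (4,4,3)_5 → 4² + 4² + 3² = 16 + 16 + 9 = 41
41 = (1,3,1)_5 → 1² + 3² + 1² = 1 + 9 + 1 = 11
11 = (2,1)_5 → 2² + 1² = 4 + 1 = 5
5 = (1,0)_5 → 1² + 0² = 1 + 0 = 1  — reached the fixed point 1.
1 → 1, so 1 is the first repeated value.

1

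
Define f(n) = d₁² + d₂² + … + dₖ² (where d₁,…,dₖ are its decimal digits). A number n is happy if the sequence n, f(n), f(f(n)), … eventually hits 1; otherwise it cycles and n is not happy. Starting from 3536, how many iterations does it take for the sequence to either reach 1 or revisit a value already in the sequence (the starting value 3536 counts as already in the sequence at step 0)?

4

3536 → 79
79 → 130
130 → 10
10 → 1  — reached 1.
That took 4 steps.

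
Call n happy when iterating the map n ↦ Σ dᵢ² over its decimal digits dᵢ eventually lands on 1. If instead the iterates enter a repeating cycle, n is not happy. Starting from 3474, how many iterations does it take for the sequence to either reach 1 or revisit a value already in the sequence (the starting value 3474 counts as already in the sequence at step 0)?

3474 → 3² + 4² + 7² + 4² = 9 + 16 + 49 + 16 = 90
90 → 9² + 0² = 81 + 0 = 81
81 → 8² + 1² = 64 + 1 = 65
65 → 6² + 5² = 36 + 25 = 61
61 → 6² + 1² = 36 + 1 = 37
37 → 3² + 7² = 9 + 49 = 58
58 → 5² + 8² = 25 + 64 = 89
89 → 8² + 9² = 64 + 81 = 145
145 → 1² + 4² + 5² = 1 + 16 + 25 = 42
42 → 4² + 2² = 16 + 4 = 20
20 → 2² + 0² = 4 + 0 = 4
4 → 4² = 16
16 → 1² + 6² = 1 + 36 = 37  — 37 repeats.
That took 13 steps.

13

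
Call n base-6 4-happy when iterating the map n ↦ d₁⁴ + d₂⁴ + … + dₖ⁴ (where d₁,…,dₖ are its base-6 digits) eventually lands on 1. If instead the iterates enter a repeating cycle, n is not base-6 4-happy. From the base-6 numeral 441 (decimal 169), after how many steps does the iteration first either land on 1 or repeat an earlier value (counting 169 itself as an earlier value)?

169 = (4,4,1)_6 → 513
513 = (2,2,1,3)_6 → 114
114 = (3,1,0)_6 → 82
82 = (2,1,4)_6 → 273
273 = (1,1,3,3)_6 → 164
164 = (4,3,2)_6 → 353
353 = (1,3,4,5)_6 → 963
963 = (4,2,4,3)_6 → 609
609 = (2,4,5,3)_6 → 978
978 = (4,3,1,0)_6 → 338
338 = (1,3,2,2)_6 → 114  — 114 repeats.
That took 11 steps.

11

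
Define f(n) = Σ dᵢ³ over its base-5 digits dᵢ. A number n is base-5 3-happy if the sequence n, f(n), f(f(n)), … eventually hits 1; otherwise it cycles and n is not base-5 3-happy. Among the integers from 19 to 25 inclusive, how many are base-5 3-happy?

19: 19 → 91 → 55 → 9 → 65 → 35 → 9  (repeats 9)
20: 20 → 64 → 80 → 28 → 28  (repeats 28)
21: 21 → 65 → 35 → 9 → 65  (repeats 65)
22: 22 → 72 → 80 → 28 → 28  (repeats 28)
23: 23 → 91 → 55 → 9 → 65 → 35 → 9  (repeats 9)
24: 24 → 128 → 28 → 28  (repeats 28)
25: 25 → 1  (reaches 1)
base-5 3-happy: 25

1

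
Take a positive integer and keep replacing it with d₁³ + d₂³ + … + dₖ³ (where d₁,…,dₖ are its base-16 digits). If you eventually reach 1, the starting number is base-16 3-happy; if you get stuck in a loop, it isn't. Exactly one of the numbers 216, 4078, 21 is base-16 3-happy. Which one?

216: 216 → 2709 → 1854 → 3114 → 2736 → 2331 → 2061 → 2709  — repeats 2709 (not base-16 3-happy)
4078: 4078 → 8863 → 4120 → 514 → 16 → 1  — reaches 1 (base-16 3-happy)
21: 21 → 126 → 3087 → 5103 → 6147 → 540 → 1737 → 2673 → 1344 → 189 → 3528 → 4437 → 252 → 5103  — repeats 5103 (not base-16 3-happy)

4078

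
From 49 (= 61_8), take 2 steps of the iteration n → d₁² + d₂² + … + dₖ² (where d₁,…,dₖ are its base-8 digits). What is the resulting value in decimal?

49 = (6,1)_8 → 6² + 1² = 36 + 1 = 37
37 = (4,5)_8 → 4² + 5² = 16 + 25 = 41

41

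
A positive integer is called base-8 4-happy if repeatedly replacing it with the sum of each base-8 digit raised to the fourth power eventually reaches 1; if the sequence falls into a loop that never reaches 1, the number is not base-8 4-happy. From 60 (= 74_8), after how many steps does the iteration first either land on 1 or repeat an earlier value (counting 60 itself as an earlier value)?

60 = (7,4)_8 → 7⁴ + 4⁴ = 2401 + 256 = 2657
2657 = (5,1,4,1)_8 → 5⁴ + 1⁴ + 4⁴ + 1⁴ = 625 + 1 + 256 + 1 = 883
883 = (1,5,6,3)_8 → 1⁴ + 5⁴ + 6⁴ + 3⁴ = 1 + 625 + 1296 + 81 = 2003
2003 = (3,7,2,3)_8 → 3⁴ + 7⁴ + 2⁴ + 3⁴ = 81 + 2401 + 16 + 81 = 2579
2579 = (5,0,2,3)_8 → 5⁴ + 0⁴ + 2⁴ + 3⁴ = 625 + 0 + 16 + 81 = 722
722 = (1,3,2,2)_8 → 1⁴ + 3⁴ + 2⁴ + 2⁴ = 1 + 81 + 16 + 16 = 114
114 = (1,6,2)_8 → 1⁴ + 6⁴ + 2⁴ = 1 + 1296 + 16 = 1313
1313 = (2,4,4,1)_8 → 2⁴ + 4⁴ + 4⁴ + 1⁴ = 16 + 256 + 256 + 1 = 529
529 = (1,0,2,1)_8 → 1⁴ + 0⁴ + 2⁴ + 1⁴ = 1 + 0 + 16 + 1 = 18
18 = (2,2)_8 → 2⁴ + 2⁴ = 16 + 16 = 32
32 = (4,0)_8 → 4⁴ + 0⁴ = 256 + 0 = 256
256 = (4,0,0)_8 → 4⁴ + 0⁴ + 0⁴ = 256 + 0 + 0 = 256  — 256 repeats.
That took 12 steps.

12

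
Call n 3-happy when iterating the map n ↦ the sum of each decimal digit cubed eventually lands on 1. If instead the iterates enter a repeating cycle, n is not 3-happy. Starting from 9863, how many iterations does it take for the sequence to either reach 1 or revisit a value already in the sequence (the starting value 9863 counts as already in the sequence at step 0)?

9863 → 9³ + 8³ + 6³ + 3³ = 1484
1484 → 1³ + 4³ + 8³ + 4³ = 641
641 → 6³ + 4³ + 1³ = 281
281 → 2³ + 8³ + 1³ = 521
521 → 5³ + 2³ + 1³ = 134
134 → 1³ + 3³ + 4³ = 92
92 → 9³ + 2³ = 737
737 → 7³ + 3³ + 7³ = 713
713 → 7³ + 1³ + 3³ = 371
371 → 3³ + 7³ + 1³ = 371  — 371 repeats.
That took 10 steps.

10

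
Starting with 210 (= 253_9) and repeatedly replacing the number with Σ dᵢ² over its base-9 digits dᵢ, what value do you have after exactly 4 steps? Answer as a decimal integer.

64

210 = (2,5,3)_9 → 2² + 5² + 3² = 4 + 25 + 9 = 38
38 = (4,2)_9 → 4² + 2² = 16 + 4 = 20
20 = (2,2)_9 → 2² + 2² = 4 + 4 = 8
8 = (8)_9 → 8² = 64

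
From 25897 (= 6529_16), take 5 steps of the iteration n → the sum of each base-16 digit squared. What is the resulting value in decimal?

169

25897 = (6,5,2,9)_16 → 6² + 5² + 2² + 9² = 146
146 = (9,2)_16 → 9² + 2² = 85
85 = (5,5)_16 → 5² + 5² = 50
50 = (3,2)_16 → 3² + 2² = 13
13 = (13)_16 → 13² = 169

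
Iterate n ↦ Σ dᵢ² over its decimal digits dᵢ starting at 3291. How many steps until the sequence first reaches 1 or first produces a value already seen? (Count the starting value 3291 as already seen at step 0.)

3291 → 3² + 2² + 9² + 1² = 95
95 → 9² + 5² = 106
106 → 1² + 0² + 6² = 37
37 → 3² + 7² = 58
58 → 5² + 8² = 89
89 → 8² + 9² = 145
145 → 1² + 4² + 5² = 42
42 → 4² + 2² = 20
20 → 2² + 0² = 4
4 → 4² = 16
16 → 1² + 6² = 37  — 37 repeats.
That took 11 steps.

11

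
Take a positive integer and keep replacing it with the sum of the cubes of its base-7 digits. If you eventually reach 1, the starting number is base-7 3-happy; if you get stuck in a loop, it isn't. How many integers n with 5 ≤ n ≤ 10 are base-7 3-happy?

5: 5 → 125 → 251 → 341 → 557 → 137 → 197 → 65 → 17 → 35 → 125  — not base-7 3-happy
6: 6 → 216 → 288 → 342 → 648 → 282 → 258 → 342  — not base-7 3-happy
7: 7 → 1  — base-7 3-happy
8: 8 → 2 → 8  — not base-7 3-happy
9: 9 → 9  — not base-7 3-happy
10: 10 → 28 → 64 → 10  — not base-7 3-happy
base-7 3-happy: 7

1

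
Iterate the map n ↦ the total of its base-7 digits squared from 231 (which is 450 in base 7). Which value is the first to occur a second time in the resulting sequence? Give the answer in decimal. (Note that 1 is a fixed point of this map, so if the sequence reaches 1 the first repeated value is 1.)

45

231 = (4,5,0)_7 → 4² + 5² + 0² = 41
41 = (5,6)_7 → 5² + 6² = 61
61 = (1,1,5)_7 → 1² + 1² + 5² = 27
27 = (3,6)_7 → 3² + 6² = 45
45 = (6,3)_7 → 6² + 3² = 45  — 45 already appeared earlier.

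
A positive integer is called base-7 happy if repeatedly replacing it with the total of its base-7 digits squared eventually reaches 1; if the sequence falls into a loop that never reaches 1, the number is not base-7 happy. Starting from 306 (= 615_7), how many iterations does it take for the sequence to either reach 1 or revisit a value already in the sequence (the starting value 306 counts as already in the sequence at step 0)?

306 = (6,1,5)_7 → 62
62 = (1,1,6)_7 → 38
38 = (5,3)_7 → 34
34 = (4,6)_7 → 52
52 = (1,0,3)_7 → 10
10 = (1,3)_7 → 10  — 10 repeats.
That took 6 steps.

6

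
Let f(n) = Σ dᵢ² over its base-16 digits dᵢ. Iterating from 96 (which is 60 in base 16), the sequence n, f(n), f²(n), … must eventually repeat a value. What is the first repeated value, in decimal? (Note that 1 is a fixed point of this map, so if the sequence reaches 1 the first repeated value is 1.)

1

96 = (6,0)_16 → 6² + 0² = 36 + 0 = 36
36 = (2,4)_16 → 2² + 4² = 4 + 16 = 20
20 = (1,4)_16 → 1² + 4² = 1 + 16 = 17
17 = (1,1)_16 → 1² + 1² = 1 + 1 = 2
2 = (2)_16 → 2² = 4
4 = (4)_16 → 4² = 16
16 = (1,0)_16 → 1² + 0² = 1 + 0 = 1  — reached the fixed point 1.
1 → 1, so 1 is the first repeated value.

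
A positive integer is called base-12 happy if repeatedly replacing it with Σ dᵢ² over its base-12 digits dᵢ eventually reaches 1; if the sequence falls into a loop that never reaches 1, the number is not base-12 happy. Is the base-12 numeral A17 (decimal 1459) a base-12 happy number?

not base-12 happy

1459 = (10,1,7)_12 → 150
150 = (1,0,6)_12 → 37
37 = (3,1)_12 → 10
10 = (10)_12 → 100
100 = (8,4)_12 → 80
80 = (6,8)_12 → 100  — 100 already seen; the sequence cycles without reaching 1.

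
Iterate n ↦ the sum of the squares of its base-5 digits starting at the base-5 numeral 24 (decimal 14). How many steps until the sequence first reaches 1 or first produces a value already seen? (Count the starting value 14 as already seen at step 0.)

5

14 = (2,4)_5 → 20
20 = (4,0)_5 → 16
16 = (3,1)_5 → 10
10 = (2,0)_5 → 4
4 = (4)_5 → 16  — 16 repeats.
That took 5 steps.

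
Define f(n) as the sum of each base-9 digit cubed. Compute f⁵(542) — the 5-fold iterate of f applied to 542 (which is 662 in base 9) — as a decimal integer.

134

542 = (6,6,2)_9 → 6³ + 6³ + 2³ = 440
440 = (5,3,8)_9 → 5³ + 3³ + 8³ = 664
664 = (8,1,7)_9 → 8³ + 1³ + 7³ = 856
856 = (1,1,5,1)_9 → 1³ + 1³ + 5³ + 1³ = 128
128 = (1,5,2)_9 → 1³ + 5³ + 2³ = 134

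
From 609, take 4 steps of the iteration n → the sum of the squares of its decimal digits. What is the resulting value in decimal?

609 → 6² + 0² + 9² = 117
117 → 1² + 1² + 7² = 51
51 → 5² + 1² = 26
26 → 2² + 6² = 40

40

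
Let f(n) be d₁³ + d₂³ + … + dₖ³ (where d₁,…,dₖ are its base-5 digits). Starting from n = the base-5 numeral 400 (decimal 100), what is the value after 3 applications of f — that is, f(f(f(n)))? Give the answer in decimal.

28

100 = (4,0,0)_5 → 4³ + 0³ + 0³ = 64
64 = (2,2,4)_5 → 2³ + 2³ + 4³ = 80
80 = (3,1,0)_5 → 3³ + 1³ + 0³ = 28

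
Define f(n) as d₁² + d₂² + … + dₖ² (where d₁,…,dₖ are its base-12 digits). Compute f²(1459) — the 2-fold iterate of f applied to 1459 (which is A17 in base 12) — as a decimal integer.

37

1459 = (10,1,7)_12 → 10² + 1² + 7² = 150
150 = (1,0,6)_12 → 1² + 0² + 6² = 37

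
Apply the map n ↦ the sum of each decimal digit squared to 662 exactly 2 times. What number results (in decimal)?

85

662 → 76
76 → 85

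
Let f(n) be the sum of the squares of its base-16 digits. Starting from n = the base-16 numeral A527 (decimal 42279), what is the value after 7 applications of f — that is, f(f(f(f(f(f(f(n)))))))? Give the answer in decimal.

208

42279 = (10,5,2,7)_16 → 10² + 5² + 2² + 7² = 178
178 = (11,2)_16 → 11² + 2² = 125
125 = (7,13)_16 → 7² + 13² = 218
218 = (13,10)_16 → 13² + 10² = 269
269 = (1,0,13)_16 → 1² + 0² + 13² = 170
170 = (10,10)_16 → 10² + 10² = 200
200 = (12,8)_16 → 12² + 8² = 208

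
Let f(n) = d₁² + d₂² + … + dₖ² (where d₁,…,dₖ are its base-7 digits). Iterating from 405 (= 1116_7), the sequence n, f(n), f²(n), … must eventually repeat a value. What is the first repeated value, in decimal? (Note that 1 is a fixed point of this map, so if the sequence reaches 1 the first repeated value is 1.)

45

405 = (1,1,1,6)_7 → 1² + 1² + 1² + 6² = 1 + 1 + 1 + 36 = 39
39 = (5,4)_7 → 5² + 4² = 25 + 16 = 41
41 = (5,6)_7 → 5² + 6² = 25 + 36 = 61
61 = (1,1,5)_7 → 1² + 1² + 5² = 1 + 1 + 25 = 27
27 = (3,6)_7 → 3² + 6² = 9 + 36 = 45
45 = (6,3)_7 → 6² + 3² = 36 + 9 = 45  — 45 already appeared earlier.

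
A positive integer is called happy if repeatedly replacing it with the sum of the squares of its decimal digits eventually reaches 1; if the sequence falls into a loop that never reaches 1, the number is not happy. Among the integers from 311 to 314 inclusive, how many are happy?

1

311: 311 → 11 → 2 → 4 → 16 → 37 → 58 → 89 → 145 → 42 → 20 → 4  — not happy
312: 312 → 14 → 17 → 50 → 25 → 29 → 85 → 89 → 145 → 42 → 20 → 4 → 16 → 37 → 58 → 89  — not happy
313: 313 → 19 → 82 → 68 → 100 → 1  — happy
314: 314 → 26 → 40 → 16 → 37 → 58 → 89 → 145 → 42 → 20 → 4 → 16  — not happy
happy: 313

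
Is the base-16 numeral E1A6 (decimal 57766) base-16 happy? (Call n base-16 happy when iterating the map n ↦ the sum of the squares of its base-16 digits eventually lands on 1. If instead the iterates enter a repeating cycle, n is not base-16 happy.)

57766 = (14,1,10,6)_16 → 14² + 1² + 10² + 6² = 333
333 = (1,4,13)_16 → 1² + 4² + 13² = 186
186 = (11,10)_16 → 11² + 10² = 221
221 = (13,13)_16 → 13² + 13² = 338
338 = (1,5,2)_16 → 1² + 5² + 2² = 30
30 = (1,14)_16 → 1² + 14² = 197
197 = (12,5)_16 → 12² + 5² = 169
169 = (10,9)_16 → 10² + 9² = 181
181 = (11,5)_16 → 11² + 5² = 146
146 = (9,2)_16 → 9² + 2² = 85
85 = (5,5)_16 → 5² + 5² = 50
50 = (3,2)_16 → 3² + 2² = 13
13 = (13)_16 → 13² = 169  — 169 already seen; the sequence cycles without reaching 1.

not base-16 happy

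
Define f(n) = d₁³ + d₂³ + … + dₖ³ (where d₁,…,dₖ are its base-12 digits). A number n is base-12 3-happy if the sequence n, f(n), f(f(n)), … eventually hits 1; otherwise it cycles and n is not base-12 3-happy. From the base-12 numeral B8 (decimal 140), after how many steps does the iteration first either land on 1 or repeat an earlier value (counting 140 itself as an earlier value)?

9

140 = (11,8)_12 → 11³ + 8³ = 1331 + 512 = 1843
1843 = (1,0,9,7)_12 → 1³ + 0³ + 9³ + 7³ = 1 + 0 + 729 + 343 = 1073
1073 = (7,5,5)_12 → 7³ + 5³ + 5³ = 343 + 125 + 125 = 593
593 = (4,1,5)_12 → 4³ + 1³ + 5³ = 64 + 1 + 125 = 190
190 = (1,3,10)_12 → 1³ + 3³ + 10³ = 1 + 27 + 1000 = 1028
1028 = (7,1,8)_12 → 7³ + 1³ + 8³ = 343 + 1 + 512 = 856
856 = (5,11,4)_12 → 5³ + 11³ + 4³ = 125 + 1331 + 64 = 1520
1520 = (10,6,8)_12 → 10³ + 6³ + 8³ = 1000 + 216 + 512 = 1728
1728 = (1,0,0,0)_12 → 1³ + 0³ + 0³ + 0³ = 1 + 0 + 0 + 0 = 1  — reached 1.
That took 9 steps.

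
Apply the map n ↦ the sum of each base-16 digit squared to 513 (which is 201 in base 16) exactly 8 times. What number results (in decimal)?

169

513 = (2,0,1)_16 → 2² + 0² + 1² = 4 + 0 + 1 = 5
5 = (5)_16 → 5² = 25
25 = (1,9)_16 → 1² + 9² = 1 + 81 = 82
82 = (5,2)_16 → 5² + 2² = 25 + 4 = 29
29 = (1,13)_16 → 1² + 13² = 1 + 169 = 170
170 = (10,10)_16 → 10² + 10² = 100 + 100 = 200
200 = (12,8)_16 → 12² + 8² = 144 + 64 = 208
208 = (13,0)_16 → 13² + 0² = 169 + 0 = 169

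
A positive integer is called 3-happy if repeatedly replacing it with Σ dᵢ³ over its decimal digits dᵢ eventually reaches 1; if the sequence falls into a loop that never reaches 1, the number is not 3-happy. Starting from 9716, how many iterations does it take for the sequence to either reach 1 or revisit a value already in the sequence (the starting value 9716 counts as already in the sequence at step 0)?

9716 → 9³ + 7³ + 1³ + 6³ = 729 + 343 + 1 + 216 = 1289
1289 → 1³ + 2³ + 8³ + 9³ = 1 + 8 + 512 + 729 = 1250
1250 → 1³ + 2³ + 5³ + 0³ = 1 + 8 + 125 + 0 = 134
134 → 1³ + 3³ + 4³ = 1 + 27 + 64 = 92
92 → 9³ + 2³ = 729 + 8 = 737
737 → 7³ + 3³ + 7³ = 343 + 27 + 343 = 713
713 → 7³ + 1³ + 3³ = 343 + 1 + 27 = 371
371 → 3³ + 7³ + 1³ = 27 + 343 + 1 = 371  — 371 repeats.
That took 8 steps.

8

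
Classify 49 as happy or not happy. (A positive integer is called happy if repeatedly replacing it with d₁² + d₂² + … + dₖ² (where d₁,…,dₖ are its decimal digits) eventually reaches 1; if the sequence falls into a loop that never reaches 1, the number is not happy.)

happy

49 → 4² + 9² = 97
97 → 9² + 7² = 130
130 → 1² + 3² + 0² = 10
10 → 1² + 0² = 1  — reached 1.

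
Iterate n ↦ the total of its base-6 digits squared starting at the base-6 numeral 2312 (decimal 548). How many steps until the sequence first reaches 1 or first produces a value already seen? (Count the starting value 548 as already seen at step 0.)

548 = (2,3,1,2)_6 → 2² + 3² + 1² + 2² = 4 + 9 + 1 + 4 = 18
18 = (3,0)_6 → 3² + 0² = 9 + 0 = 9
9 = (1,3)_6 → 1² + 3² = 1 + 9 = 10
10 = (1,4)_6 → 1² + 4² = 1 + 16 = 17
17 = (2,5)_6 → 2² + 5² = 4 + 25 = 29
29 = (4,5)_6 → 4² + 5² = 16 + 25 = 41
41 = (1,0,5)_6 → 1² + 0² + 5² = 1 + 0 + 25 = 26
26 = (4,2)_6 → 4² + 2² = 16 + 4 = 20
20 = (3,2)_6 → 3² + 2² = 9 + 4 = 13
13 = (2,1)_6 → 2² + 1² = 4 + 1 = 5
5 = (5)_6 → 5² = 25
25 = (4,1)_6 → 4² + 1² = 16 + 1 = 17  — 17 repeats.
That took 12 steps.

12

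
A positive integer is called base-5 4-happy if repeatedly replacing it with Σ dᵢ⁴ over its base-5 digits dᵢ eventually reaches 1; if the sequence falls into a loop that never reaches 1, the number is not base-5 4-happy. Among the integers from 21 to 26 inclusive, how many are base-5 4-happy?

1

21: 21 → 257 → 33 → 83 → 163 → 99 → 593 → 499 → 849 → 595 → 593  (repeats 593)
22: 22 → 272 → 288 → 114 → 528 → 338 → 194 → 354 → 528  (repeats 528)
23: 23 → 337 → 129 → 257 → 33 → 83 → 163 → 99 → 593 → 499 → 849 → 595 → 593  (repeats 593)
24: 24 → 512 → 288 → 114 → 528 → 338 → 194 → 354 → 528  (repeats 528)
25: 25 → 1  (reaches 1)
26: 26 → 2 → 16 → 82 → 98 → 418 → 244 → 594 → 674 → 514 → 528 → 338 → 194 → 354 → 528  (repeats 528)
base-5 4-happy: 25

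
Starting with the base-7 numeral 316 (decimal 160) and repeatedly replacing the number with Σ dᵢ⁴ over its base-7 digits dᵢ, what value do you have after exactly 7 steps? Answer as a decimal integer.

160 = (3,1,6)_7 → 3⁴ + 1⁴ + 6⁴ = 81 + 1 + 1296 = 1378
1378 = (4,0,0,6)_7 → 4⁴ + 0⁴ + 0⁴ + 6⁴ = 256 + 0 + 0 + 1296 = 1552
1552 = (4,3,4,5)_7 → 4⁴ + 3⁴ + 4⁴ + 5⁴ = 256 + 81 + 256 + 625 = 1218
1218 = (3,3,6,0)_7 → 3⁴ + 3⁴ + 6⁴ + 0⁴ = 81 + 81 + 1296 + 0 = 1458
1458 = (4,1,5,2)_7 → 4⁴ + 1⁴ + 5⁴ + 2⁴ = 256 + 1 + 625 + 16 = 898
898 = (2,4,2,2)_7 → 2⁴ + 4⁴ + 2⁴ + 2⁴ = 16 + 256 + 16 + 16 = 304
304 = (6,1,3)_7 → 6⁴ + 1⁴ + 3⁴ = 1296 + 1 + 81 = 1378

1378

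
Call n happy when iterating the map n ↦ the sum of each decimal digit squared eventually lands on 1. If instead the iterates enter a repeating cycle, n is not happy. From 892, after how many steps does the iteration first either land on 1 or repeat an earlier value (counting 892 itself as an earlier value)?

892 → 149
149 → 98
98 → 145
145 → 42
42 → 20
20 → 4
4 → 16
16 → 37
37 → 58
58 → 89
89 → 145  — 145 repeats.
That took 11 steps.

11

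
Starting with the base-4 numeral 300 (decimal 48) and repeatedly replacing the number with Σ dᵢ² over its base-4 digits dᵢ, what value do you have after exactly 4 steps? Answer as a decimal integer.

4

48 = (3,0,0)_4 → 3² + 0² + 0² = 9 + 0 + 0 = 9
9 = (2,1)_4 → 2² + 1² = 4 + 1 = 5
5 = (1,1)_4 → 1² + 1² = 1 + 1 = 2
2 = (2)_4 → 2² = 4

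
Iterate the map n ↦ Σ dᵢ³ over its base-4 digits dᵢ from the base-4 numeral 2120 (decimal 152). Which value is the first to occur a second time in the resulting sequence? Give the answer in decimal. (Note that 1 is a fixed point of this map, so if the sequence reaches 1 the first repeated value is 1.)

8

152 = (2,1,2,0)_4 → 2³ + 1³ + 2³ + 0³ = 17
17 = (1,0,1)_4 → 1³ + 0³ + 1³ = 2
2 = (2)_4 → 2³ = 8
8 = (2,0)_4 → 2³ + 0³ = 8  — 8 already appeared earlier.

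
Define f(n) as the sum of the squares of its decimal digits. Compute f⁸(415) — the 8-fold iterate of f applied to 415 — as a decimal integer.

415 → 4² + 1² + 5² = 42
42 → 4² + 2² = 20
20 → 2² + 0² = 4
4 → 4² = 16
16 → 1² + 6² = 37
37 → 3² + 7² = 58
58 → 5² + 8² = 89
89 → 8² + 9² = 145

145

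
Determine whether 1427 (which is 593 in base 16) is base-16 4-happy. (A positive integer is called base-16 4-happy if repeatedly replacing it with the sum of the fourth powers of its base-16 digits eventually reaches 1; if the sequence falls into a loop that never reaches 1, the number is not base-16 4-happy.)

not base-16 4-happy

1427 = (5,9,3)_16 → 5⁴ + 9⁴ + 3⁴ = 625 + 6561 + 81 = 7267
7267 = (1,12,6,3)_16 → 1⁴ + 12⁴ + 6⁴ + 3⁴ = 1 + 20736 + 1296 + 81 = 22114
22114 = (5,6,6,2)_16 → 5⁴ + 6⁴ + 6⁴ + 2⁴ = 625 + 1296 + 1296 + 16 = 3233
3233 = (12,10,1)_16 → 12⁴ + 10⁴ + 1⁴ = 20736 + 10000 + 1 = 30737
30737 = (7,8,1,1)_16 → 7⁴ + 8⁴ + 1⁴ + 1⁴ = 2401 + 4096 + 1 + 1 = 6499
6499 = (1,9,6,3)_16 → 1⁴ + 9⁴ + 6⁴ + 3⁴ = 1 + 6561 + 1296 + 81 = 7939
7939 = (1,15,0,3)_16 → 1⁴ + 15⁴ + 0⁴ + 3⁴ = 1 + 50625 + 0 + 81 = 50707
50707 = (12,6,1,3)_16 → 12⁴ + 6⁴ + 1⁴ + 3⁴ = 20736 + 1296 + 1 + 81 = 22114  — 22114 already seen; the sequence cycles without reaching 1.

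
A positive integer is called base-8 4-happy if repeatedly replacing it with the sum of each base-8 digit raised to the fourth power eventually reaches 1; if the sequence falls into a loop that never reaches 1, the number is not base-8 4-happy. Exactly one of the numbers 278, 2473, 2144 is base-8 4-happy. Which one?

2473

278: 278 → 1568 → 337 → 642 → 33 → 257 → 257  — repeats 257 (not base-8 4-happy)
2473: 2473 → 2178 → 288 → 512 → 1  — reaches 1 (base-8 4-happy)
2144: 2144 → 513 → 2 → 16 → 16  — repeats 16 (not base-8 4-happy)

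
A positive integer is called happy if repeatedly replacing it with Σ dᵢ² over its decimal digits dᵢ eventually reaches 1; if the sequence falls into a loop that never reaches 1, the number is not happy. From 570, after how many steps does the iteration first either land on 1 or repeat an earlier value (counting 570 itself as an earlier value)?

570 → 5² + 7² + 0² = 25 + 49 + 0 = 74
74 → 7² + 4² = 49 + 16 = 65
65 → 6² + 5² = 36 + 25 = 61
61 → 6² + 1² = 36 + 1 = 37
37 → 3² + 7² = 9 + 49 = 58
58 → 5² + 8² = 25 + 64 = 89
89 → 8² + 9² = 64 + 81 = 145
145 → 1² + 4² + 5² = 1 + 16 + 25 = 42
42 → 4² + 2² = 16 + 4 = 20
20 → 2² + 0² = 4 + 0 = 4
4 → 4² = 16
16 → 1² + 6² = 1 + 36 = 37  — 37 repeats.
That took 12 steps.

12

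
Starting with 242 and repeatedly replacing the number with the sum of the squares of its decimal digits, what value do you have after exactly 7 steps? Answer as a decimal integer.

242 → 2² + 4² + 2² = 4 + 16 + 4 = 24
24 → 2² + 4² = 4 + 16 = 20
20 → 2² + 0² = 4 + 0 = 4
4 → 4² = 16
16 → 1² + 6² = 1 + 36 = 37
37 → 3² + 7² = 9 + 49 = 58
58 → 5² + 8² = 25 + 64 = 89

89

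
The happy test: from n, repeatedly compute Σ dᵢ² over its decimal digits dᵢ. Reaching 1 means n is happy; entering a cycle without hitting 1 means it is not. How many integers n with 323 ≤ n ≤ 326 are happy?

323: 323 → 22 → 8 → 64 → 52 → 29 → 85 → 89 → 145 → 42 → 20 → 4 → 16 → 37 → 58 → 89  — not happy
324: 324 → 29 → 85 → 89 → 145 → 42 → 20 → 4 → 16 → 37 → 58 → 89  — not happy
325: 325 → 38 → 73 → 58 → 89 → 145 → 42 → 20 → 4 → 16 → 37 → 58  — not happy
326: 326 → 49 → 97 → 130 → 10 → 1  — happy
happy: 326

1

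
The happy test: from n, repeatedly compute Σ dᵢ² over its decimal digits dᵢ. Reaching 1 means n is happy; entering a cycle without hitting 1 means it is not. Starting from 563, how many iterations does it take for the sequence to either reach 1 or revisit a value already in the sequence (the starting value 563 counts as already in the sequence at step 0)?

6

563 → 5² + 6² + 3² = 70
70 → 7² + 0² = 49
49 → 4² + 9² = 97
97 → 9² + 7² = 130
130 → 1² + 3² + 0² = 10
10 → 1² + 0² = 1  — reached 1.
That took 6 steps.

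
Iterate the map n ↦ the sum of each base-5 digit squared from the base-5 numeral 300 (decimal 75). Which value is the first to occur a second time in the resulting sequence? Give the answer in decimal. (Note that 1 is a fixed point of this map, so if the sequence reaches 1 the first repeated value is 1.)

13

75 = (3,0,0)_5 → 3² + 0² + 0² = 9 + 0 + 0 = 9
9 = (1,4)_5 → 1² + 4² = 1 + 16 = 17
17 = (3,2)_5 → 3² + 2² = 9 + 4 = 13
13 = (2,3)_5 → 2² + 3² = 4 + 9 = 13  — 13 already appeared earlier.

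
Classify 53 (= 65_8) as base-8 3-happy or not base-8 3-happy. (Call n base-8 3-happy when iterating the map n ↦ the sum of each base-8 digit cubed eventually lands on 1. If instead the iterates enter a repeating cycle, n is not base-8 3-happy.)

53 = (6,5)_8 → 6³ + 5³ = 216 + 125 = 341
341 = (5,2,5)_8 → 5³ + 2³ + 5³ = 125 + 8 + 125 = 258
258 = (4,0,2)_8 → 4³ + 0³ + 2³ = 64 + 0 + 8 = 72
72 = (1,1,0)_8 → 1³ + 1³ + 0³ = 1 + 1 + 0 = 2
2 = (2)_8 → 2³ = 8
8 = (1,0)_8 → 1³ + 0³ = 1 + 0 = 1  — reached 1.

base-8 3-happy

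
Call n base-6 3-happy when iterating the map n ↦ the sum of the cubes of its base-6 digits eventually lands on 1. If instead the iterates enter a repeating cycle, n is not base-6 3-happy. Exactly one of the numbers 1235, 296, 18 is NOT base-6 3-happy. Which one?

1235: 1235 → 315 → 100 → 136 → 155 → 190 → 190  — repeats 190 (not base-6 3-happy)
296: 296 → 18 → 27 → 91 → 36 → 1  — reaches 1 (base-6 3-happy)
18: 18 → 27 → 91 → 36 → 1  — reaches 1 (base-6 3-happy)

1235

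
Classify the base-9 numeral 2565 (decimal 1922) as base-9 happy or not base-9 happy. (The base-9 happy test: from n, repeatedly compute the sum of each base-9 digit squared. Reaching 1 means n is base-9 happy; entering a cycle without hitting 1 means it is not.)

not base-9 happy

1922 = (2,5,6,5)_9 → 2² + 5² + 6² + 5² = 90
90 = (1,1,0)_9 → 1² + 1² + 0² = 2
2 = (2)_9 → 2² = 4
4 = (4)_9 → 4² = 16
16 = (1,7)_9 → 1² + 7² = 50
50 = (5,5)_9 → 5² + 5² = 50  — 50 already seen; the sequence cycles without reaching 1.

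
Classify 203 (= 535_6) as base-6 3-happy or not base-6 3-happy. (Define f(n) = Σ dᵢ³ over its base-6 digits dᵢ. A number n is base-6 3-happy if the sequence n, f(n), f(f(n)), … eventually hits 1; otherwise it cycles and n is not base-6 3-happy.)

203 = (5,3,5)_6 → 5³ + 3³ + 5³ = 125 + 27 + 125 = 277
277 = (1,1,4,1)_6 → 1³ + 1³ + 4³ + 1³ = 1 + 1 + 64 + 1 = 67
67 = (1,5,1)_6 → 1³ + 5³ + 1³ = 1 + 125 + 1 = 127
127 = (3,3,1)_6 → 3³ + 3³ + 1³ = 27 + 27 + 1 = 55
55 = (1,3,1)_6 → 1³ + 3³ + 1³ = 1 + 27 + 1 = 29
29 = (4,5)_6 → 4³ + 5³ = 64 + 125 = 189
189 = (5,1,3)_6 → 5³ + 1³ + 3³ = 125 + 1 + 27 = 153
153 = (4,1,3)_6 → 4³ + 1³ + 3³ = 64 + 1 + 27 = 92
92 = (2,3,2)_6 → 2³ + 3³ + 2³ = 8 + 27 + 8 = 43
43 = (1,1,1)_6 → 1³ + 1³ + 1³ = 1 + 1 + 1 = 3
3 = (3)_6 → 3³ = 27
27 = (4,3)_6 → 4³ + 3³ = 64 + 27 = 91
91 = (2,3,1)_6 → 2³ + 3³ + 1³ = 8 + 27 + 1 = 36
36 = (1,0,0)_6 → 1³ + 0³ + 0³ = 1 + 0 + 0 = 1  — reached 1.

base-6 3-happy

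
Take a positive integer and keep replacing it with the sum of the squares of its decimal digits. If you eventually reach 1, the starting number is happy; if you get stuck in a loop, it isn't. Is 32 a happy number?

happy

32 → 3² + 2² = 9 + 4 = 13
13 → 1² + 3² = 1 + 9 = 10
10 → 1² + 0² = 1 + 0 = 1  — reached 1.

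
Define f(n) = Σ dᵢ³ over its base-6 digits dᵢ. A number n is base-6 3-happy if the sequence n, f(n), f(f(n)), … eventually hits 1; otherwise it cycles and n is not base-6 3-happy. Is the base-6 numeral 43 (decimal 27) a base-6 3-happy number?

base-6 3-happy

27 = (4,3)_6 → 4³ + 3³ = 91
91 = (2,3,1)_6 → 2³ + 3³ + 1³ = 36
36 = (1,0,0)_6 → 1³ + 0³ + 0³ = 1  — reached 1.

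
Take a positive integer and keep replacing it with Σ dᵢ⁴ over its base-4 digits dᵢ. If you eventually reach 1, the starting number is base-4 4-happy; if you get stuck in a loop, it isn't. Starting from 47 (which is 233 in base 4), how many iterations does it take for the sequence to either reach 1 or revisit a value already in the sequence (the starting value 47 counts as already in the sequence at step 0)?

4

47 = (2,3,3)_4 → 2⁴ + 3⁴ + 3⁴ = 16 + 81 + 81 = 178
178 = (2,3,0,2)_4 → 2⁴ + 3⁴ + 0⁴ + 2⁴ = 16 + 81 + 0 + 16 = 113
113 = (1,3,0,1)_4 → 1⁴ + 3⁴ + 0⁴ + 1⁴ = 1 + 81 + 0 + 1 = 83
83 = (1,1,0,3)_4 → 1⁴ + 1⁴ + 0⁴ + 3⁴ = 1 + 1 + 0 + 81 = 83  — 83 repeats.
That took 4 steps.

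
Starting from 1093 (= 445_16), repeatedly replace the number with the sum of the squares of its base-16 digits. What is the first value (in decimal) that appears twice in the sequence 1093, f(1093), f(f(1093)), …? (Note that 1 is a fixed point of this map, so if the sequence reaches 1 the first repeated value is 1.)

1093 = (4,4,5)_16 → 4² + 4² + 5² = 57
57 = (3,9)_16 → 3² + 9² = 90
90 = (5,10)_16 → 5² + 10² = 125
125 = (7,13)_16 → 7² + 13² = 218
218 = (13,10)_16 → 13² + 10² = 269
269 = (1,0,13)_16 → 1² + 0² + 13² = 170
170 = (10,10)_16 → 10² + 10² = 200
200 = (12,8)_16 → 12² + 8² = 208
208 = (13,0)_16 → 13² + 0² = 169
169 = (10,9)_16 → 10² + 9² = 181
181 = (11,5)_16 → 11² + 5² = 146
146 = (9,2)_16 → 9² + 2² = 85
85 = (5,5)_16 → 5² + 5² = 50
50 = (3,2)_16 → 3² + 2² = 13
13 = (13)_16 → 13² = 169  — 169 already appeared earlier.

169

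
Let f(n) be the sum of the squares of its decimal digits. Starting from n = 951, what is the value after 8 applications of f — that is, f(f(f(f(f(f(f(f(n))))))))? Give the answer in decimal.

42

951 → 9² + 5² + 1² = 107
107 → 1² + 0² + 7² = 50
50 → 5² + 0² = 25
25 → 2² + 5² = 29
29 → 2² + 9² = 85
85 → 8² + 5² = 89
89 → 8² + 9² = 145
145 → 1² + 4² + 5² = 42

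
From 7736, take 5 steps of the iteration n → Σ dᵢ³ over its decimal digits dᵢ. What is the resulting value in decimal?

7736 → 929
929 → 1466
1466 → 497
497 → 1136
1136 → 245

245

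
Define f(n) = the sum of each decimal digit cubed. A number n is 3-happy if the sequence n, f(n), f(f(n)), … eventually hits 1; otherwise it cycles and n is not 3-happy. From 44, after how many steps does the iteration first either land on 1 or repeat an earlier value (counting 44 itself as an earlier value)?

44 → 4³ + 4³ = 128
128 → 1³ + 2³ + 8³ = 521
521 → 5³ + 2³ + 1³ = 134
134 → 1³ + 3³ + 4³ = 92
92 → 9³ + 2³ = 737
737 → 7³ + 3³ + 7³ = 713
713 → 7³ + 1³ + 3³ = 371
371 → 3³ + 7³ + 1³ = 371  — 371 repeats.
That took 8 steps.

8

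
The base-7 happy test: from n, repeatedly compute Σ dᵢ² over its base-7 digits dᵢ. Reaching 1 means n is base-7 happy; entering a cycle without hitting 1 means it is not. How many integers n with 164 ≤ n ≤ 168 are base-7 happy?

1

164: 164 → 22 → 10 → 10  — not base-7 happy
165: 165 → 29 → 17 → 13 → 37 → 29  — not base-7 happy
166: 166 → 38 → 34 → 52 → 10 → 10  — not base-7 happy
167: 167 → 49 → 1  — base-7 happy
168: 168 → 18 → 20 → 40 → 50 → 2 → 4 → 16 → 8 → 2  — not base-7 happy
base-7 happy: 167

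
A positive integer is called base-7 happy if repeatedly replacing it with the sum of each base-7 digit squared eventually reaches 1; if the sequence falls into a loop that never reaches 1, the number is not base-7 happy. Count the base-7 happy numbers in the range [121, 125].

121: 121 → 17 → 13 → 37 → 29 → 17  — not base-7 happy
122: 122 → 22 → 10 → 10  — not base-7 happy
123: 123 → 29 → 17 → 13 → 37 → 29  — not base-7 happy
124: 124 → 38 → 34 → 52 → 10 → 10  — not base-7 happy
125: 125 → 49 → 1  — base-7 happy
base-7 happy: 125

1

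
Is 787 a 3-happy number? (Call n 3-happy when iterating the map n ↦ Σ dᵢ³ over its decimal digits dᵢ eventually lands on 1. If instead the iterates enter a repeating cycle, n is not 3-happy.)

787 → 7³ + 8³ + 7³ = 1198
1198 → 1³ + 1³ + 9³ + 8³ = 1243
1243 → 1³ + 2³ + 4³ + 3³ = 100
100 → 1³ + 0³ + 0³ = 1  — reached 1.

3-happy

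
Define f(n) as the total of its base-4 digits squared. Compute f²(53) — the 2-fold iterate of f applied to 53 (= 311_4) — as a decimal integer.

53 = (3,1,1)_4 → 3² + 1² + 1² = 11
11 = (2,3)_4 → 2² + 3² = 13

13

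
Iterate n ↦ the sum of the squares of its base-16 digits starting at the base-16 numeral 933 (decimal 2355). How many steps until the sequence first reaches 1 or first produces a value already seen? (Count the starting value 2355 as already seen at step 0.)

14

2355 = (9,3,3)_16 → 9² + 3² + 3² = 99
99 = (6,3)_16 → 6² + 3² = 45
45 = (2,13)_16 → 2² + 13² = 173
173 = (10,13)_16 → 10² + 13² = 269
269 = (1,0,13)_16 → 1² + 0² + 13² = 170
170 = (10,10)_16 → 10² + 10² = 200
200 = (12,8)_16 → 12² + 8² = 208
208 = (13,0)_16 → 13² + 0² = 169
169 = (10,9)_16 → 10² + 9² = 181
181 = (11,5)_16 → 11² + 5² = 146
146 = (9,2)_16 → 9² + 2² = 85
85 = (5,5)_16 → 5² + 5² = 50
50 = (3,2)_16 → 3² + 2² = 13
13 = (13)_16 → 13² = 169  — 169 repeats.
That took 14 steps.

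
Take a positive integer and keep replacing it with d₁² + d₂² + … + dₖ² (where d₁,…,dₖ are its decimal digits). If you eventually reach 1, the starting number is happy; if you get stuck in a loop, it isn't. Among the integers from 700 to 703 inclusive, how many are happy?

700: 700 → 49 → 97 → 130 → 10 → 1  — happy
701: 701 → 50 → 25 → 29 → 85 → 89 → 145 → 42 → 20 → 4 → 16 → 37 → 58 → 89  — not happy
702: 702 → 53 → 34 → 25 → 29 → 85 → 89 → 145 → 42 → 20 → 4 → 16 → 37 → 58 → 89  — not happy
703: 703 → 58 → 89 → 145 → 42 → 20 → 4 → 16 → 37 → 58  — not happy
happy: 700

1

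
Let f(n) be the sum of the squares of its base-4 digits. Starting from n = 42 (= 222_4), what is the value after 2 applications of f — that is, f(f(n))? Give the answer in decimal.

9

42 = (2,2,2)_4 → 2² + 2² + 2² = 12
12 = (3,0)_4 → 3² + 0² = 9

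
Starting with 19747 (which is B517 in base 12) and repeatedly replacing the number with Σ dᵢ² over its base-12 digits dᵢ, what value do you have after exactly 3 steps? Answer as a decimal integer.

19747 = (11,5,1,7)_12 → 11² + 5² + 1² + 7² = 196
196 = (1,4,4)_12 → 1² + 4² + 4² = 33
33 = (2,9)_12 → 2² + 9² = 85

85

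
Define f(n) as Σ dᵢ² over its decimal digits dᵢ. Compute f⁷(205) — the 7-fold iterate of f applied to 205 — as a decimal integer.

4

205 → 29
29 → 85
85 → 89
89 → 145
145 → 42
42 → 20
20 → 4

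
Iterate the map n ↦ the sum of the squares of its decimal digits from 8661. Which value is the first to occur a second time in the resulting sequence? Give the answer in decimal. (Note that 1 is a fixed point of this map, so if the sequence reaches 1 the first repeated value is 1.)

37

8661 → 8² + 6² + 6² + 1² = 64 + 36 + 36 + 1 = 137
137 → 1² + 3² + 7² = 1 + 9 + 49 = 59
59 → 5² + 9² = 25 + 81 = 106
106 → 1² + 0² + 6² = 1 + 0 + 36 = 37
37 → 3² + 7² = 9 + 49 = 58
58 → 5² + 8² = 25 + 64 = 89
89 → 8² + 9² = 64 + 81 = 145
145 → 1² + 4² + 5² = 1 + 16 + 25 = 42
42 → 4² + 2² = 16 + 4 = 20
20 → 2² + 0² = 4 + 0 = 4
4 → 4² = 16
16 → 1² + 6² = 1 + 36 = 37  — 37 already appeared earlier.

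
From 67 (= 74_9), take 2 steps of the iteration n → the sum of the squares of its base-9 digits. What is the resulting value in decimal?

67 = (7,4)_9 → 7² + 4² = 49 + 16 = 65
65 = (7,2)_9 → 7² + 2² = 49 + 4 = 53

53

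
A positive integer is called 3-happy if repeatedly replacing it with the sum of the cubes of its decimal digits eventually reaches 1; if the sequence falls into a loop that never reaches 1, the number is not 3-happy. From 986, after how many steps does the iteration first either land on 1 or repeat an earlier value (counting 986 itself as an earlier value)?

986 → 1457
1457 → 533
533 → 179
179 → 1073
1073 → 371
371 → 371  — 371 repeats.
That took 6 steps.

6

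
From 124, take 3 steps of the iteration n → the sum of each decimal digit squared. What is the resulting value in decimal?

124 → 1² + 2² + 4² = 21
21 → 2² + 1² = 5
5 → 5² = 25

25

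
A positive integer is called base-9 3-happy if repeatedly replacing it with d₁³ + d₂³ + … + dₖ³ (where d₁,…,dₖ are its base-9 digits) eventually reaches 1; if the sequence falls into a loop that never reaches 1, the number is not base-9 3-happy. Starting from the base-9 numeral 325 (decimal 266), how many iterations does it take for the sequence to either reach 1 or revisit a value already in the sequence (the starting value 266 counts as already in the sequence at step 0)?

13

266 = (3,2,5)_9 → 160
160 = (1,8,7)_9 → 856
856 = (1,1,5,1)_9 → 128
128 = (1,5,2)_9 → 134
134 = (1,5,8)_9 → 638
638 = (7,7,8)_9 → 1198
1198 = (1,5,7,1)_9 → 470
470 = (5,7,2)_9 → 476
476 = (5,7,8)_9 → 980
980 = (1,3,0,8)_9 → 540
540 = (6,6,0)_9 → 432
432 = (5,3,0)_9 → 152
152 = (1,7,8)_9 → 856  — 856 repeats.
That took 13 steps.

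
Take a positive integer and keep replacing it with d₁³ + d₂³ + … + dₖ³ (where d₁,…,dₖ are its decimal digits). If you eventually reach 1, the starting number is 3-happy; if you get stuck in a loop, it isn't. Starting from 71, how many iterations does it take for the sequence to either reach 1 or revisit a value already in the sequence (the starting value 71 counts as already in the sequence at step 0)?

71 → 7³ + 1³ = 343 + 1 = 344
344 → 3³ + 4³ + 4³ = 27 + 64 + 64 = 155
155 → 1³ + 5³ + 5³ = 1 + 125 + 125 = 251
251 → 2³ + 5³ + 1³ = 8 + 125 + 1 = 134
134 → 1³ + 3³ + 4³ = 1 + 27 + 64 = 92
92 → 9³ + 2³ = 729 + 8 = 737
737 → 7³ + 3³ + 7³ = 343 + 27 + 343 = 713
713 → 7³ + 1³ + 3³ = 343 + 1 + 27 = 371
371 → 3³ + 7³ + 1³ = 27 + 343 + 1 = 371  — 371 repeats.
That took 9 steps.

9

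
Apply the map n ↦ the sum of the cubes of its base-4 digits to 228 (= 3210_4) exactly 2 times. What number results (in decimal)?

228 = (3,2,1,0)_4 → 3³ + 2³ + 1³ + 0³ = 36
36 = (2,1,0)_4 → 2³ + 1³ + 0³ = 9

9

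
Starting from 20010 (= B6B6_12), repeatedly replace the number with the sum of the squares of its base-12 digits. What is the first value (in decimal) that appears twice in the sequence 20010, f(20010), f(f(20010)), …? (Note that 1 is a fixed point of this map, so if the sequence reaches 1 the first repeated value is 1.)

1

20010 = (11,6,11,6)_12 → 11² + 6² + 11² + 6² = 121 + 36 + 121 + 36 = 314
314 = (2,2,2)_12 → 2² + 2² + 2² = 4 + 4 + 4 = 12
12 = (1,0)_12 → 1² + 0² = 1 + 0 = 1  — reached the fixed point 1.
1 → 1, so 1 is the first repeated value.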